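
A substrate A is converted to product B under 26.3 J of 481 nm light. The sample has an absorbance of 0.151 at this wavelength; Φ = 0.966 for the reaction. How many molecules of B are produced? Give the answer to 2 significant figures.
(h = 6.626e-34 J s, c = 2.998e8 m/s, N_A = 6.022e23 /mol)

1.8e19 molecules

Photon energy at 481 nm: hc/λ = (6.626e-34)(2.998e8)/(481e-9) = 4.130e-19 J.
Photons incident: 26.3 / 4.130e-19 = 6.368e19, i.e. 6.368e19/6.022e23 = 1.057e-4 mol.
Fraction absorbed: 1 − 10^(−0.151) = 0.2937.
Photons absorbed: 0.2937 × 1.057e-4 = 3.104e-5 mol.
Product: Φ × n_abs = 0.966 × 3.104e-5 = 2.998e-5 mol.
As a count: 2.998e-5 × 6.022e23 = 1.8e19.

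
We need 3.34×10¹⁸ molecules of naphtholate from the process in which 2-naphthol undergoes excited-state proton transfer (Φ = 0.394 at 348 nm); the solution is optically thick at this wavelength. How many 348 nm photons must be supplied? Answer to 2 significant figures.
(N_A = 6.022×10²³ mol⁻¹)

8.5×10¹⁸ photons

Product: 3.34×10¹⁸ / 6.022×10²³ = 5.546×10⁻⁶ mol.
Photons that must be absorbed: 5.546×10⁻⁶ / 0.394 = 1.408×10⁻⁵ mol.
Photon count: 1.408×10⁻⁵ × 6.022×10²³ = 8.5×10¹⁸.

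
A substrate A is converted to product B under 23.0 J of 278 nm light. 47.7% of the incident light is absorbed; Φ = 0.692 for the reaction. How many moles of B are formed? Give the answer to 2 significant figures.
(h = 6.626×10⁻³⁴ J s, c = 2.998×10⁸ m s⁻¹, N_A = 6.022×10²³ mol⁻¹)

1.8×10⁻⁵ mol

Photon energy at 278 nm: hc/λ = (6.626×10⁻³⁴)(2.998×10⁸)/(278×10⁻⁹) = 7.146×10⁻¹⁹ J.
Photons incident: 23.0 / 7.146×10⁻¹⁹ = 3.219×10¹⁹, i.e. 3.219×10¹⁹/6.022×10²³ = 5.345×10⁻⁵ mol.
Photons absorbed: 0.477 × 5.345×10⁻⁵ = 2.550×10⁻⁵ mol.
Product: Φ × n_abs = 0.692 × 2.550×10⁻⁵ = 1.765×10⁻⁵ mol.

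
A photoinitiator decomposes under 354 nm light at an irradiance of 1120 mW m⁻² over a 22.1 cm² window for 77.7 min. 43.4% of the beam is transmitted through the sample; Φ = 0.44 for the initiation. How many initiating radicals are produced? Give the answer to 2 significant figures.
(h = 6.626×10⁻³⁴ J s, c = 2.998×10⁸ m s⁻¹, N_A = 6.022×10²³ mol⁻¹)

Photon energy at 354 nm: hc/λ = (6.626×10⁻³⁴)(2.998×10⁸)/(354×10⁻⁹) = 5.612×10⁻¹⁹ J.
Energy delivered: (1120 mW m⁻²)(22.1×10⁻⁴ m²)(4662 s) = 11.54 J.
Photons incident: 11.54 / 5.612×10⁻¹⁹ = 2.056×10¹⁹, i.e. 2.056×10¹⁹/6.022×10²³ = 3.414×10⁻⁵ mol.
Fraction absorbed: 1 − 43.4/100 = 0.5660.
Photons absorbed: 0.5660 × 3.414×10⁻⁵ = 1.932×10⁻⁵ mol.
Product: Φ × n_abs = 0.44 × 1.932×10⁻⁵ = 8.501×10⁻⁶ mol.
As a count: 8.501×10⁻⁶ × 6.022×10²³ = 5.1×10¹⁸.

5.1×10¹⁸ initiating radicals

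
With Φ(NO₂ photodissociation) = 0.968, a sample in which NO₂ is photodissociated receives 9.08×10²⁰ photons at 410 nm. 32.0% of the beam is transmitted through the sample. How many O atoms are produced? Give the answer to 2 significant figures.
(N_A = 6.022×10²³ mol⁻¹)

6.0×10²⁰ atoms

Moles of photons: 9.08×10²⁰ / 6.022×10²³ = 0.001508 mol.
Fraction absorbed: 1 − 32.0/100 = 0.6800.
Photons absorbed: 0.6800 × 0.001508 = 0.001025 mol.
Product: Φ × n_abs = 0.968 × 0.001025 = 9.922×10⁻⁴ mol.
As a count: 9.922×10⁻⁴ × 6.022×10²³ = 6.0×10²⁰.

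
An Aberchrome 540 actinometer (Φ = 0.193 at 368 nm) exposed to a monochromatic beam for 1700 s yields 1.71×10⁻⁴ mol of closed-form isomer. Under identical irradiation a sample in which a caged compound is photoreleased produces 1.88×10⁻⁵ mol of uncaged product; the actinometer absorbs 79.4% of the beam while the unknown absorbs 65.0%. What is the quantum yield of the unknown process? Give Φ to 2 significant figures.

Photons absorbed by the actinometer: 1.71×10⁻⁴ / 0.193 = 8.860×10⁻⁴ mol.
Incident flux: 8.860×10⁻⁴ / 0.794 = 0.001116 einstein.
Absorbed by unknown: 0.650 × 0.001116 = 7.254×10⁻⁴ mol.
Φ(unknown) = 1.88×10⁻⁵ / 7.254×10⁻⁴ = 0.026.

Φ = 0.026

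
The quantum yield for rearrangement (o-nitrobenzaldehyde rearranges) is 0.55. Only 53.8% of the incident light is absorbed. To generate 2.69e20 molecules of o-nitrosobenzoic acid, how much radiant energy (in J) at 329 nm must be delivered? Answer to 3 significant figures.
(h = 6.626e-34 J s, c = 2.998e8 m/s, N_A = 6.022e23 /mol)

Product: 2.69e20 / 6.022e23 = 4.467e-4 mol.
Photons that must be absorbed: 4.467e-4 / 0.55 = 8.122e-4 mol.
Incident photons needed: 8.122e-4 / 0.538 = 0.001510 mol.
Photon energy: hc/λ = 6.038e-19 J; per mole, 3.636e5 J mol⁻¹.
Energy required: 0.001510 × 3.636e5 = 549 J.

549 J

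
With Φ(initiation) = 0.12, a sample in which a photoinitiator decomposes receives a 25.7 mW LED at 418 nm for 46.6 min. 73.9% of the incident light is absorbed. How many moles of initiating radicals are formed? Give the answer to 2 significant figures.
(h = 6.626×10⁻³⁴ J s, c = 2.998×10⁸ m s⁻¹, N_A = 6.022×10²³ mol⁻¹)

Photon energy at 418 nm: hc/λ = (6.626×10⁻³⁴)(2.998×10⁸)/(418×10⁻⁹) = 4.752×10⁻¹⁹ J.
Energy delivered: (25.7 mW)(2796 s) = 71.86 J.
Photons incident: 71.86 / 4.752×10⁻¹⁹ = 1.512×10²⁰, i.e. 1.512×10²⁰/6.022×10²³ = 2.511×10⁻⁴ mol.
Photons absorbed: 0.739 × 2.511×10⁻⁴ = 1.856×10⁻⁴ mol.
Product: Φ × n_abs = 0.12 × 1.856×10⁻⁴ = 2.227×10⁻⁵ mol.

2.2×10⁻⁵ mol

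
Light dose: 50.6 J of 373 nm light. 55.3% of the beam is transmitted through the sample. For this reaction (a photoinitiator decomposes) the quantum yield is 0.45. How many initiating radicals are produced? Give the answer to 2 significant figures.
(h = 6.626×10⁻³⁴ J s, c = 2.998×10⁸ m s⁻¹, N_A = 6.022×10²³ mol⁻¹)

1.9×10¹⁹ initiating radicals

Photon energy at 373 nm: hc/λ = (6.626×10⁻³⁴)(2.998×10⁸)/(373×10⁻⁹) = 5.326×10⁻¹⁹ J.
Photons incident: 50.6 / 5.326×10⁻¹⁹ = 9.501×10¹⁹, i.e. 9.501×10¹⁹/6.022×10²³ = 1.578×10⁻⁴ mol.
Fraction absorbed: 1 − 55.3/100 = 0.4470.
Photons absorbed: 0.4470 × 1.578×10⁻⁴ = 7.054×10⁻⁵ mol.
Product: Φ × n_abs = 0.45 × 7.054×10⁻⁵ = 3.174×10⁻⁵ mol.
As a count: 3.174×10⁻⁵ × 6.022×10²³ = 1.9×10¹⁹.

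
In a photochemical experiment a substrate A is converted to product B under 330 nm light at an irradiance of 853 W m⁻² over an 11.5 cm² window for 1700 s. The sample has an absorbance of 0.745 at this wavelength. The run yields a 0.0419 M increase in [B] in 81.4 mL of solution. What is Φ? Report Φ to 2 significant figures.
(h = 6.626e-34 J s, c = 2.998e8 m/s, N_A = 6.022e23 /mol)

Φ = 0.90

Product: (0.0419 M)(0.0814 L) = 0.003411 mol.
Photon energy at 330 nm: hc/λ = (6.626e-34)(2.998e8)/(330e-9) = 6.020e-19 J.
Energy delivered: (853 W m⁻²)(11.5e-4 m²)(1700 s) = 1668 J.
Photons incident: 1668 / 6.020e-19 = 2.771e21, i.e. 2.771e21/6.022e23 = 0.004601 mol.
Fraction absorbed: 1 − 10^(−0.745) = 0.8201.
Photons absorbed: 0.8201 × 0.004601 = 0.003773 mol.
Φ = 0.003411 mol / 0.003773 mol photons = 0.90.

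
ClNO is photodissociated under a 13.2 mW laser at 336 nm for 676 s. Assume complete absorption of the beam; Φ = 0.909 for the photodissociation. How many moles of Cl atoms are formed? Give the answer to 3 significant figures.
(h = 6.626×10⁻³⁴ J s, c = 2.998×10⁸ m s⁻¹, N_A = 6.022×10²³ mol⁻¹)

Photon energy at 336 nm: hc/λ = (6.626×10⁻³⁴)(2.998×10⁸)/(336×10⁻⁹) = 5.912×10⁻¹⁹ J.
Energy delivered: (13.2 mW)(676 s) = 8.923 J.
Photons incident: 8.923 / 5.912×10⁻¹⁹ = 1.509×10¹⁹, i.e. 1.509×10¹⁹/6.022×10²³ = 2.506×10⁻⁵ mol.
Product: Φ × n_abs = 0.909 × 2.506×10⁻⁵ = 2.278×10⁻⁵ mol.

2.28×10⁻⁵ mol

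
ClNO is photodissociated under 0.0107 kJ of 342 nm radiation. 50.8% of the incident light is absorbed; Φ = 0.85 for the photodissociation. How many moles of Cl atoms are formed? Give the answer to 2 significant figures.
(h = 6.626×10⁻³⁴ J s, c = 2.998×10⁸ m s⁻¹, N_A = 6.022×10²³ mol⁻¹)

Photon energy at 342 nm: hc/λ = (6.626×10⁻³⁴)(2.998×10⁸)/(342×10⁻⁹) = 5.808×10⁻¹⁹ J.
Incident energy: 0.0107 kJ = 10.7 J.
Photons incident: 10.7 / 5.808×10⁻¹⁹ = 1.842×10¹⁹, i.e. 1.842×10¹⁹/6.022×10²³ = 3.059×10⁻⁵ mol.
Photons absorbed: 0.508 × 3.059×10⁻⁵ = 1.554×10⁻⁵ mol.
Product: Φ × n_abs = 0.85 × 1.554×10⁻⁵ = 1.321×10⁻⁵ mol.

1.3×10⁻⁵ mol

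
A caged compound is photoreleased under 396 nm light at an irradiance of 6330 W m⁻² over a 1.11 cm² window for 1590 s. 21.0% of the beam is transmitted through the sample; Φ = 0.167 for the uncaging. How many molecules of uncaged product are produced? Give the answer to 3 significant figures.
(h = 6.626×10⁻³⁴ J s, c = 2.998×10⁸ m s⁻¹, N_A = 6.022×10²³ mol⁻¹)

2.94×10²⁰ molecules

Photon energy at 396 nm: hc/λ = (6.626×10⁻³⁴)(2.998×10⁸)/(396×10⁻⁹) = 5.016×10⁻¹⁹ J.
Energy delivered: (6330 W m⁻²)(1.11×10⁻⁴ m²)(1590 s) = 1117 J.
Photons incident: 1117 / 5.016×10⁻¹⁹ = 2.227×10²¹, i.e. 2.227×10²¹/6.022×10²³ = 0.003698 mol.
Fraction absorbed: 1 − 21.0/100 = 0.7900.
Photons absorbed: 0.7900 × 0.003698 = 0.002921 mol.
Product: Φ × n_abs = 0.167 × 0.002921 = 4.878×10⁻⁴ mol.
As a count: 4.878×10⁻⁴ × 6.022×10²³ = 2.94×10²⁰.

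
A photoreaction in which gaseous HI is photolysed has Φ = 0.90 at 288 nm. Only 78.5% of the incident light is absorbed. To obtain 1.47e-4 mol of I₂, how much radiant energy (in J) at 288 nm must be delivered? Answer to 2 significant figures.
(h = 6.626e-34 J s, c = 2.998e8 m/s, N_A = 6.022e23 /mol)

Photons that must be absorbed: 1.47e-4 / 0.90 = 1.633e-4 mol.
Incident photons needed: 1.633e-4 / 0.785 = 2.080e-4 mol.
Photon energy: hc/λ = 6.897e-19 J; per mole, 4.153e5 J mol⁻¹.
Energy required: 2.080e-4 × 4.153e5 = 86 J.

86 J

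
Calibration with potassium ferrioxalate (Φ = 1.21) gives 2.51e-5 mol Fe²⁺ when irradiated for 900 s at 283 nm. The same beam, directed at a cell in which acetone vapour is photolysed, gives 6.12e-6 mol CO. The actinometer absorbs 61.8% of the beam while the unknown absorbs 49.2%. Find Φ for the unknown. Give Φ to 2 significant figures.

Photons absorbed by the actinometer: 2.51e-5 / 1.21 = 2.074e-5 mol.
Incident flux: 2.074e-5 / 0.618 = 3.356e-5 einstein.
Absorbed by unknown: 0.492 × 3.356e-5 = 1.651e-5 mol.
Φ(unknown) = 6.12e-6 / 1.651e-5 = 0.37.

Φ = 0.37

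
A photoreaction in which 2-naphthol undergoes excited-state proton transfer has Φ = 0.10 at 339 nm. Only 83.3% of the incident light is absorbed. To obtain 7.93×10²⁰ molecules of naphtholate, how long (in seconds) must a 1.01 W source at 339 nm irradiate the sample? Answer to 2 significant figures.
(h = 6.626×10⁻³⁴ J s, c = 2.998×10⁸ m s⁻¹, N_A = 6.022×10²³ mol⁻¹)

Product: 7.93×10²⁰ / 6.022×10²³ = 0.001317 mol.
Photons that must be absorbed: 0.001317 / 0.10 = 0.01317 mol.
Incident photons needed: 0.01317 / 0.833 = 0.01581 mol.
Photon energy: hc/λ = 5.860×10⁻¹⁹ J; per mole, 3.529×10⁵ J mol⁻¹.
Energy required: 0.01581 × 3.529×10⁵ = 5579 J.
Time: 5579 J / 1.01 W = 5500 s.

t ≈ 5500 s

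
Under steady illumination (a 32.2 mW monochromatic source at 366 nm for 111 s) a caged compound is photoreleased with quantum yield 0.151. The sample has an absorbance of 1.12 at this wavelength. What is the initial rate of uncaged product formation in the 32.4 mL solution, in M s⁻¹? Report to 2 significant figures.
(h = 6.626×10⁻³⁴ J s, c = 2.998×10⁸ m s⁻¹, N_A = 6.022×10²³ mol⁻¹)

Photon energy at 366 nm: hc/λ = (6.626×10⁻³⁴)(2.998×10⁸)/(366×10⁻⁹) = 5.428×10⁻¹⁹ J.
Energy delivered: (32.2 mW)(111 s) = 3.574 J.
Photons incident: 3.574 / 5.428×10⁻¹⁹ = 6.584×10¹⁸, i.e. 6.584×10¹⁸/6.022×10²³ = 1.093×10⁻⁵ mol.
Fraction absorbed: 1 − 10^(−1.12) = 0.9241.
Photons absorbed: 0.9241 × 1.093×10⁻⁵ = 1.010×10⁻⁵ mol.
Product formed: 0.151 × 1.010×10⁻⁵ = 1.525×10⁻⁶ mol.
Rate: 1.525×10⁻⁶ mol / (111 s × 0.0324 L) = 4.2×10⁻⁷ M s⁻¹.

4.2×10⁻⁷ M s⁻¹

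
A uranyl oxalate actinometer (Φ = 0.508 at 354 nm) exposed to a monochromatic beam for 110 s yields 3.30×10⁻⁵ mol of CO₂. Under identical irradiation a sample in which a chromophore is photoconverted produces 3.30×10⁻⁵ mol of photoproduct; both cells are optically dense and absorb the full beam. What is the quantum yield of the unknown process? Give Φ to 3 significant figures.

Photons absorbed by the actinometer: 3.30×10⁻⁵ / 0.508 = 6.496×10⁻⁵ mol.
Φ(unknown) = 3.30×10⁻⁵ / 6.496×10⁻⁵ = 0.508.

Φ = 0.508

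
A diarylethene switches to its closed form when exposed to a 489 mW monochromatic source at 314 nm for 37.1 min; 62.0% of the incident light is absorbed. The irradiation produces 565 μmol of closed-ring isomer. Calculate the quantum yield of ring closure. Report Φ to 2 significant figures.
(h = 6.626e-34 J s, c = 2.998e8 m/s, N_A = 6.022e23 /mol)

Φ = 0.32

Product: 565 μmol = 5.65e-4 mol.
Photon energy at 314 nm: hc/λ = (6.626e-34)(2.998e8)/(314e-9) = 6.326e-19 J.
Energy delivered: (489 mW)(2226 s) = 1089 J.
Photons incident: 1089 / 6.326e-19 = 1.721e21, i.e. 1.721e21/6.022e23 = 0.002858 mol.
Photons absorbed: 0.620 × 0.002858 = 0.001772 mol.
Φ = 5.65e-4 mol / 0.001772 mol photons = 0.32.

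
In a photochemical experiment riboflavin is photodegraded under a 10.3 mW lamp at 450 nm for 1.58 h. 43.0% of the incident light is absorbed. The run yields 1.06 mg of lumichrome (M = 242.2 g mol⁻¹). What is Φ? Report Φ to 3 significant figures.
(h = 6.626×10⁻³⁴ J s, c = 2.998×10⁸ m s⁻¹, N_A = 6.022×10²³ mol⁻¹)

Product: 1.06 mg / 242.2 g mol⁻¹ = 4.377×10⁻⁶ mol.
Photon energy at 450 nm: hc/λ = (6.626×10⁻³⁴)(2.998×10⁸)/(450×10⁻⁹) = 4.414×10⁻¹⁹ J.
Energy delivered: (10.3 mW)(5688 s) = 58.59 J.
Photons incident: 58.59 / 4.414×10⁻¹⁹ = 1.327×10²⁰, i.e. 1.327×10²⁰/6.022×10²³ = 2.204×10⁻⁴ mol.
Photons absorbed: 0.430 × 2.204×10⁻⁴ = 9.477×10⁻⁵ mol.
Φ = 4.377×10⁻⁶ mol / 9.477×10⁻⁵ mol photons = 0.0462.

Φ = 0.0462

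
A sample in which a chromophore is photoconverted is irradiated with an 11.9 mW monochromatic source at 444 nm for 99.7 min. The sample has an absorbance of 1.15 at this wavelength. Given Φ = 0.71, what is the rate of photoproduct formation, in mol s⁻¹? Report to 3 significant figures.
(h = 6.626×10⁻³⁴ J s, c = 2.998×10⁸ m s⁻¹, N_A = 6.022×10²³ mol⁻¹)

2.91×10⁻⁸ mol s⁻¹

Photon energy at 444 nm: hc/λ = (6.626×10⁻³⁴)(2.998×10⁸)/(444×10⁻⁹) = 4.474×10⁻¹⁹ J.
Energy delivered: (11.9 mW)(5982 s) = 71.19 J.
Photons incident: 71.19 / 4.474×10⁻¹⁹ = 1.591×10²⁰, i.e. 1.591×10²⁰/6.022×10²³ = 2.642×10⁻⁴ mol.
Fraction absorbed: 1 − 10^(−1.15) = 0.9292.
Photons absorbed: 0.9292 × 2.642×10⁻⁴ = 2.455×10⁻⁴ mol.
Product formed: 0.71 × 2.455×10⁻⁴ = 1.743×10⁻⁴ mol.
Rate: 1.743×10⁻⁴ / 5982 s = 2.91×10⁻⁸ mol s⁻¹.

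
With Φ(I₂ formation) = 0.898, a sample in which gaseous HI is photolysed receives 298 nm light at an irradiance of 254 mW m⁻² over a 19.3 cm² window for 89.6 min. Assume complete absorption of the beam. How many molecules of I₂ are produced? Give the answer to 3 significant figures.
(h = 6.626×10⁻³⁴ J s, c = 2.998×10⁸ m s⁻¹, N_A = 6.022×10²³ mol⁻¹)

3.55×10¹⁸ molecules

Photon energy at 298 nm: hc/λ = (6.626×10⁻³⁴)(2.998×10⁸)/(298×10⁻⁹) = 6.666×10⁻¹⁹ J.
Energy delivered: (254 mW m⁻²)(19.3×10⁻⁴ m²)(5376 s) = 2.635 J.
Photons incident: 2.635 / 6.666×10⁻¹⁹ = 3.953×10¹⁸, i.e. 3.953×10¹⁸/6.022×10²³ = 6.564×10⁻⁶ mol.
Product: Φ × n_abs = 0.898 × 6.564×10⁻⁶ = 5.894×10⁻⁶ mol.
As a count: 5.894×10⁻⁶ × 6.022×10²³ = 3.55×10¹⁸.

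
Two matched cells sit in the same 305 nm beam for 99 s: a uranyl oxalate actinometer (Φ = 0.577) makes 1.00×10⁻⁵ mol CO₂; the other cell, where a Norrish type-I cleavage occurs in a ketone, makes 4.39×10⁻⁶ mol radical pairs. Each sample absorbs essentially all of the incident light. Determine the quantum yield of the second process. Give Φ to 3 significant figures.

Photons absorbed by the actinometer: 1.00×10⁻⁵ / 0.577 = 1.733×10⁻⁵ mol.
Φ(unknown) = 4.39×10⁻⁶ / 1.733×10⁻⁵ = 0.253.

Φ = 0.253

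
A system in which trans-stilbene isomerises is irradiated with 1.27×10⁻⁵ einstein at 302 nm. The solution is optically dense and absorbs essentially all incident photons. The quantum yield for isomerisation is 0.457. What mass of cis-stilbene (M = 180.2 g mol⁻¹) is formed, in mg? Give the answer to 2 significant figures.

1.0 mg

Product: Φ × n_abs = 0.457 × 1.27×10⁻⁵ = 5.804×10⁻⁶ mol.
Mass: 5.804×10⁻⁶ × 180.2 = 0.001046 g = 1.0 mg.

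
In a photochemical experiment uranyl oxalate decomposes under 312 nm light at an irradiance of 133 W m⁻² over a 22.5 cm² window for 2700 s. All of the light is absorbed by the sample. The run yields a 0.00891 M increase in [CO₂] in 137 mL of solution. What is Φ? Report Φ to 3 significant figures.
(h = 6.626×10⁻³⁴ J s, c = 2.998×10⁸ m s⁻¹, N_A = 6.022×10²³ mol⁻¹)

Product: (0.00891 M)(0.137 L) = 0.001221 mol.
Photon energy at 312 nm: hc/λ = (6.626×10⁻³⁴)(2.998×10⁸)/(312×10⁻⁹) = 6.367×10⁻¹⁹ J.
Energy delivered: (133 W m⁻²)(22.5×10⁻⁴ m²)(2700 s) = 808.0 J.
Photons incident: 808.0 / 6.367×10⁻¹⁹ = 1.269×10²¹, i.e. 1.269×10²¹/6.022×10²³ = 0.002107 mol.
Φ = 0.001221 mol / 0.002107 mol photons = 0.579.

Φ = 0.579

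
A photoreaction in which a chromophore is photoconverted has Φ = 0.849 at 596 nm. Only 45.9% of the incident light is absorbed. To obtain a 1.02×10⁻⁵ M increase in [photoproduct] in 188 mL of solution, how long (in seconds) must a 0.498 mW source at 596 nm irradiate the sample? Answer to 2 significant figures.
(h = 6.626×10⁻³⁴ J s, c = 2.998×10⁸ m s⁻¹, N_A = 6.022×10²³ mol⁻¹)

Product: (1.02×10⁻⁵ M)(0.188 L) = 1.918×10⁻⁶ mol.
Photons that must be absorbed: 1.918×10⁻⁶ / 0.849 = 2.259×10⁻⁶ mol.
Incident photons needed: 2.259×10⁻⁶ / 0.459 = 4.922×10⁻⁶ mol.
Photon energy: hc/λ = 3.333×10⁻¹⁹ J; per mole, 2.007×10⁵ J mol⁻¹.
Energy required: 4.922×10⁻⁶ × 2.007×10⁵ = 0.9878 J.
Time: 0.9878 J / 0.000498 W = 2000 s.

t ≈ 2000 s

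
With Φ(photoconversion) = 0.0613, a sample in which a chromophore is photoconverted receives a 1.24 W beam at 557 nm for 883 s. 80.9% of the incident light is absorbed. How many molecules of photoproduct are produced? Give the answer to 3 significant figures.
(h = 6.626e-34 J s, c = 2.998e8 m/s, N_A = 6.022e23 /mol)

Photon energy at 557 nm: hc/λ = (6.626e-34)(2.998e8)/(557e-9) = 3.566e-19 J.
Energy delivered: (1.24 W)(883 s) = 1095 J.
Photons incident: 1095 / 3.566e-19 = 3.071e21, i.e. 3.071e21/6.022e23 = 0.005100 mol.
Photons absorbed: 0.809 × 0.005100 = 0.004126 mol.
Product: Φ × n_abs = 0.0613 × 0.004126 = 2.529e-4 mol.
As a count: 2.529e-4 × 6.022e23 = 1.52e20.

1.52e20 molecules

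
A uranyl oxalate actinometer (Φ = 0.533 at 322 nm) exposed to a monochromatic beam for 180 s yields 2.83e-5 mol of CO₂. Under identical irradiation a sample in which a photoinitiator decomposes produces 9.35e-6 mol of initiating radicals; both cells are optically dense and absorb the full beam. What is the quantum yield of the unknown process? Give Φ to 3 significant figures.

Φ = 0.176

Photons absorbed by the actinometer: 2.83e-5 / 0.533 = 5.310e-5 mol.
Φ(unknown) = 9.35e-6 / 5.310e-5 = 0.176.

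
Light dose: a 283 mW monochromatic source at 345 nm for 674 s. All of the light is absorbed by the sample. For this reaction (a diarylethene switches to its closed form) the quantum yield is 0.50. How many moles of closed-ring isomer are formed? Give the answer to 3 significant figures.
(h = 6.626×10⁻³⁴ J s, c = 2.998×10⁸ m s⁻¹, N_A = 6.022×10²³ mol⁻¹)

Photon energy at 345 nm: hc/λ = (6.626×10⁻³⁴)(2.998×10⁸)/(345×10⁻⁹) = 5.758×10⁻¹⁹ J.
Energy delivered: (283 mW)(674 s) = 190.7 J.
Photons incident: 190.7 / 5.758×10⁻¹⁹ = 3.312×10²⁰, i.e. 3.312×10²⁰/6.022×10²³ = 5.500×10⁻⁴ mol.
Product: Φ × n_abs = 0.50 × 5.500×10⁻⁴ = 2.750×10⁻⁴ mol.

2.75×10⁻⁴ mol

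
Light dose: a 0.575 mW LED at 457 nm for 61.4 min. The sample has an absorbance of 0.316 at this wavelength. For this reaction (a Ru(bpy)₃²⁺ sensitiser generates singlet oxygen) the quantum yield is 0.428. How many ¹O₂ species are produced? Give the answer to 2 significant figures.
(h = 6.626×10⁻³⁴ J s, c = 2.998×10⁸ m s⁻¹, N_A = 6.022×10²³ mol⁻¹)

Photon energy at 457 nm: hc/λ = (6.626×10⁻³⁴)(2.998×10⁸)/(457×10⁻⁹) = 4.347×10⁻¹⁹ J.
Energy delivered: (0.575 mW)(3684 s) = 2.118 J.
Photons incident: 2.118 / 4.347×10⁻¹⁹ = 4.872×10¹⁸, i.e. 4.872×10¹⁸/6.022×10²³ = 8.090×10⁻⁶ mol.
Fraction absorbed: 1 − 10^(−0.316) = 0.5169.
Photons absorbed: 0.5169 × 8.090×10⁻⁶ = 4.182×10⁻⁶ mol.
Product: Φ × n_abs = 0.428 × 4.182×10⁻⁶ = 1.790×10⁻⁶ mol.
As a count: 1.790×10⁻⁶ × 6.022×10²³ = 1.1×10¹⁸.

1.1×10¹⁸ species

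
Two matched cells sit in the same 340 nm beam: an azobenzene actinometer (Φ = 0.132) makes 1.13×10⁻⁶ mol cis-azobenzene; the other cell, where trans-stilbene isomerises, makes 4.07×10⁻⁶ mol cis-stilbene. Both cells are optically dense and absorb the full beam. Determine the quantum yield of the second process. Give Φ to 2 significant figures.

Photons absorbed by the actinometer: 1.13×10⁻⁶ / 0.132 = 8.561×10⁻⁶ mol.
Φ(unknown) = 4.07×10⁻⁶ / 8.561×10⁻⁶ = 0.48.

Φ = 0.48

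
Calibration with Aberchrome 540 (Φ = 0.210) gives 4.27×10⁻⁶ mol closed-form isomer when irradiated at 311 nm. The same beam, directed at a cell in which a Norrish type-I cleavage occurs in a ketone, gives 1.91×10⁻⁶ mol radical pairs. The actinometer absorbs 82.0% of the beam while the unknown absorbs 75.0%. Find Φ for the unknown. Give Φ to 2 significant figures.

Photons absorbed by the actinometer: 4.27×10⁻⁶ / 0.210 = 2.033×10⁻⁵ mol.
Incident flux: 2.033×10⁻⁵ / 0.820 = 2.479×10⁻⁵ einstein.
Absorbed by unknown: 0.750 × 2.479×10⁻⁵ = 1.859×10⁻⁵ mol.
Φ(unknown) = 1.91×10⁻⁶ / 1.859×10⁻⁵ = 0.10.

Φ = 0.10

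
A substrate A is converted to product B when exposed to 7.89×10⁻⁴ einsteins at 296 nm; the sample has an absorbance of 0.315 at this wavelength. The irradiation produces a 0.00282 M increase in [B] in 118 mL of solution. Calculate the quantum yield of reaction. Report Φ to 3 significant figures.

Product: (0.00282 M)(0.118 L) = 3.328×10⁻⁴ mol.
Fraction absorbed: 1 − 10^(−0.315) = 0.5158.
Photons absorbed: 0.5158 × 7.89×10⁻⁴ = 4.070×10⁻⁴ mol.
Φ = 3.328×10⁻⁴ mol / 4.070×10⁻⁴ mol photons = 0.818.

Φ = 0.818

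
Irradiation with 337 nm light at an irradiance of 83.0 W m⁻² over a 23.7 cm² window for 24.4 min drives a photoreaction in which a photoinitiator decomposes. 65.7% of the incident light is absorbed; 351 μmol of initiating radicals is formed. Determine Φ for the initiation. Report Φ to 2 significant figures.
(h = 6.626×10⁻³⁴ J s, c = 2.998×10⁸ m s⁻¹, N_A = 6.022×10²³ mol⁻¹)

Product: 351 μmol = 3.51×10⁻⁴ mol.
Photon energy at 337 nm: hc/λ = (6.626×10⁻³⁴)(2.998×10⁸)/(337×10⁻⁹) = 5.895×10⁻¹⁹ J.
Energy delivered: (83.0 W m⁻²)(23.7×10⁻⁴ m²)(1464 s) = 288.0 J.
Photons incident: 288.0 / 5.895×10⁻¹⁹ = 4.885×10²⁰, i.e. 4.885×10²⁰/6.022×10²³ = 8.112×10⁻⁴ mol.
Photons absorbed: 0.657 × 8.112×10⁻⁴ = 5.330×10⁻⁴ mol.
Φ = 3.51×10⁻⁴ mol / 5.330×10⁻⁴ mol photons = 0.66.

Φ = 0.66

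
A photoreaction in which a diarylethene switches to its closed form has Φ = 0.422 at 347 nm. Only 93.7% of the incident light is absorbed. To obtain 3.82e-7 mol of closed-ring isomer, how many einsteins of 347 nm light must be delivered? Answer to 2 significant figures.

9.7e-7 einstein

Photons that must be absorbed: 3.82e-7 / 0.422 = 9.052e-7 mol.
Incident photons needed: 9.052e-7 / 0.937 = 9.661e-7 mol.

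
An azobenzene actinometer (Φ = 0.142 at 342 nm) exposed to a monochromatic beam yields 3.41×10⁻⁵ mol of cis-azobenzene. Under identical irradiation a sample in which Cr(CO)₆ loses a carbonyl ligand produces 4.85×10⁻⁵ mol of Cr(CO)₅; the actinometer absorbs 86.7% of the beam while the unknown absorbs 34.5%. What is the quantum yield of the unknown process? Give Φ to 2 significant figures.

Photons absorbed by the actinometer: 3.41×10⁻⁵ / 0.142 = 2.401×10⁻⁴ mol.
Incident flux: 2.401×10⁻⁴ / 0.867 = 2.769×10⁻⁴ einstein.
Absorbed by unknown: 0.345 × 2.769×10⁻⁴ = 9.553×10⁻⁵ mol.
Φ(unknown) = 4.85×10⁻⁵ / 9.553×10⁻⁵ = 0.51.

Φ = 0.51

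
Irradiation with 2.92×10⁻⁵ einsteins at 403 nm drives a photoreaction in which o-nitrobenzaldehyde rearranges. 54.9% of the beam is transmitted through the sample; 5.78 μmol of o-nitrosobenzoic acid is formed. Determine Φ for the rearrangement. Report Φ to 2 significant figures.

Product: 5.78 μmol = 5.78×10⁻⁶ mol.
Fraction absorbed: 1 − 54.9/100 = 0.4510.
Photons absorbed: 0.4510 × 2.92×10⁻⁵ = 1.317×10⁻⁵ mol.
Φ = 5.78×10⁻⁶ mol / 1.317×10⁻⁵ mol photons = 0.44.

Φ = 0.44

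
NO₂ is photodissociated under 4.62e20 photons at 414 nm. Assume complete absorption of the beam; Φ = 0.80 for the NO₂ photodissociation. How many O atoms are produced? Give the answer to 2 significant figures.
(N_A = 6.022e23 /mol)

3.7e20 atoms

Moles of photons: 4.62e20 / 6.022e23 = 7.672e-4 mol.
Product: Φ × n_abs = 0.80 × 7.672e-4 = 6.138e-4 mol.
As a count: 6.138e-4 × 6.022e23 = 3.7e20.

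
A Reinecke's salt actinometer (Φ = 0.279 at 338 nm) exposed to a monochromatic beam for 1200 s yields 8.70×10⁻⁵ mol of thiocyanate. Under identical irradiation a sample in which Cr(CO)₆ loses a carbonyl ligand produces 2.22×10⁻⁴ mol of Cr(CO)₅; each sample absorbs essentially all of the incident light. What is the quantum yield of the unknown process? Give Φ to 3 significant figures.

Photons absorbed by the actinometer: 8.70×10⁻⁵ / 0.279 = 3.118×10⁻⁴ mol.
Φ(unknown) = 2.22×10⁻⁴ / 3.118×10⁻⁴ = 0.712.

Φ = 0.712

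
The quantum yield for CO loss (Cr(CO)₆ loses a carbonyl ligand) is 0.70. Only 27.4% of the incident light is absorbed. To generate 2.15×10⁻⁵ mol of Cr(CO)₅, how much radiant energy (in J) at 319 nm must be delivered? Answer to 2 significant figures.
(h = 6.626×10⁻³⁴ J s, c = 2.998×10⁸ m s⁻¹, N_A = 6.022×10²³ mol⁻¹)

Photons that must be absorbed: 2.15×10⁻⁵ / 0.70 = 3.071×10⁻⁵ mol.
Incident photons needed: 3.071×10⁻⁵ / 0.274 = 1.121×10⁻⁴ mol.
Photon energy: hc/λ = 6.227×10⁻¹⁹ J; per mole, 3.750×10⁵ J mol⁻¹.
Energy required: 1.121×10⁻⁴ × 3.750×10⁵ = 42 J.

42 J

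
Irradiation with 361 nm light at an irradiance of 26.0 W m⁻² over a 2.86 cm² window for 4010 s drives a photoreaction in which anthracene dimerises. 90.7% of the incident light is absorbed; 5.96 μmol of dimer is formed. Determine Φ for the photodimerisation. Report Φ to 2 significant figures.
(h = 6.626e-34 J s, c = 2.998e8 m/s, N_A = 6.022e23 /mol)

Φ = 0.073

Product: 5.96 μmol = 5.96e-6 mol.
Photon energy at 361 nm: hc/λ = (6.626e-34)(2.998e8)/(361e-9) = 5.503e-19 J.
Energy delivered: (26.0 W m⁻²)(2.86e-4 m²)(4010 s) = 29.82 J.
Photons incident: 29.82 / 5.503e-19 = 5.419e19, i.e. 5.419e19/6.022e23 = 8.999e-5 mol.
Photons absorbed: 0.907 × 8.999e-5 = 8.162e-5 mol.
Φ = 5.96e-6 mol / 8.162e-5 mol photons = 0.073.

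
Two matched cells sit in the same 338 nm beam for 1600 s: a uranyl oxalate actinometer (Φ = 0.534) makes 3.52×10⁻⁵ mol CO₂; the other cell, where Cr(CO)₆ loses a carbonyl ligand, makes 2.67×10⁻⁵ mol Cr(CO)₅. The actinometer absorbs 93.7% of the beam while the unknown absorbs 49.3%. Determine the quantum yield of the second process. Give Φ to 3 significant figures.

Photons absorbed by the actinometer: 3.52×10⁻⁵ / 0.534 = 6.592×10⁻⁵ mol.
Incident flux: 6.592×10⁻⁵ / 0.937 = 7.035×10⁻⁵ einstein.
Absorbed by unknown: 0.493 × 7.035×10⁻⁵ = 3.468×10⁻⁵ mol.
Φ(unknown) = 2.67×10⁻⁵ / 3.468×10⁻⁵ = 0.770.

Φ = 0.770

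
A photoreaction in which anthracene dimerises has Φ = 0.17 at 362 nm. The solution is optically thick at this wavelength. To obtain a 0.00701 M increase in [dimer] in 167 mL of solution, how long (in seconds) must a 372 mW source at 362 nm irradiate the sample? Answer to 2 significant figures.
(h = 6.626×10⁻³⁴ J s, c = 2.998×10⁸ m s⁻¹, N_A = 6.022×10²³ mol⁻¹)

Product: (0.00701 M)(0.167 L) = 0.001171 mol.
Photons that must be absorbed: 0.001171 / 0.17 = 0.006888 mol.
Photon energy: hc/λ = 5.487×10⁻¹⁹ J; per mole, 3.304×10⁵ J mol⁻¹.
Energy required: 0.006888 × 3.304×10⁵ = 2276 J.
Time: 2276 J / 0.372 W = 6100 s.

t ≈ 6100 s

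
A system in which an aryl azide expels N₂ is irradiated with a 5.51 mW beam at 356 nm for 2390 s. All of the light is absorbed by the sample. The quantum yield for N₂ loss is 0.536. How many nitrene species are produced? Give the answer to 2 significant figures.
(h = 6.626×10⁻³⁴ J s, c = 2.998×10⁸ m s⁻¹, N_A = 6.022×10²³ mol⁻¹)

1.3×10¹⁹ species

Photon energy at 356 nm: hc/λ = (6.626×10⁻³⁴)(2.998×10⁸)/(356×10⁻⁹) = 5.580×10⁻¹⁹ J.
Energy delivered: (5.51 mW)(2390 s) = 13.17 J.
Photons incident: 13.17 / 5.580×10⁻¹⁹ = 2.360×10¹⁹, i.e. 2.360×10¹⁹/6.022×10²³ = 3.919×10⁻⁵ mol.
Product: Φ × n_abs = 0.536 × 3.919×10⁻⁵ = 2.101×10⁻⁵ mol.
As a count: 2.101×10⁻⁵ × 6.022×10²³ = 1.3×10¹⁹.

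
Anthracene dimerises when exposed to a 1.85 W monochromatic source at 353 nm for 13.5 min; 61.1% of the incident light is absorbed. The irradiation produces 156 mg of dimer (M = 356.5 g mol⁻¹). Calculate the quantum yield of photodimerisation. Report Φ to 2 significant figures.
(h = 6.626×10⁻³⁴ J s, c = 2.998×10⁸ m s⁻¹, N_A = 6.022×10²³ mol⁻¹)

Φ = 0.16

Product: 156 mg / 356.5 g mol⁻¹ = 4.376×10⁻⁴ mol.
Photon energy at 353 nm: hc/λ = (6.626×10⁻³⁴)(2.998×10⁸)/(353×10⁻⁹) = 5.627×10⁻¹⁹ J.
Energy delivered: (1.85 W)(810 s) = 1499 J.
Photons incident: 1499 / 5.627×10⁻¹⁹ = 2.664×10²¹, i.e. 2.664×10²¹/6.022×10²³ = 0.004424 mol.
Photons absorbed: 0.611 × 0.004424 = 0.002703 mol.
Φ = 4.376×10⁻⁴ mol / 0.002703 mol photons = 0.16.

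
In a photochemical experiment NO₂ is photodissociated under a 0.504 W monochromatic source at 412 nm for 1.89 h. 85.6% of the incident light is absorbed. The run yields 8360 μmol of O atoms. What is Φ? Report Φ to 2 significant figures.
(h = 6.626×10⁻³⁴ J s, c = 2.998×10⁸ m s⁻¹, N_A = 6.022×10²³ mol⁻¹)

Product: 8360 μmol = 0.00836 mol.
Photon energy at 412 nm: hc/λ = (6.626×10⁻³⁴)(2.998×10⁸)/(412×10⁻⁹) = 4.822×10⁻¹⁹ J.
Energy delivered: (0.504 W)(6804 s) = 3429 J.
Photons incident: 3429 / 4.822×10⁻¹⁹ = 7.111×10²¹, i.e. 7.111×10²¹/6.022×10²³ = 0.01181 mol.
Photons absorbed: 0.856 × 0.01181 = 0.01011 mol.
Φ = 0.00836 mol / 0.01011 mol photons = 0.83.

Φ = 0.83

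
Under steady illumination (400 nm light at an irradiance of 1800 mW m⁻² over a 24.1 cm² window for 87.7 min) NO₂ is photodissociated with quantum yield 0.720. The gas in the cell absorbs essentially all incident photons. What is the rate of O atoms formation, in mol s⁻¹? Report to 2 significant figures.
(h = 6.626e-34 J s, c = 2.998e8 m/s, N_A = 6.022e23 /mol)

Photon energy at 400 nm: hc/λ = (6.626e-34)(2.998e8)/(400e-9) = 4.966e-19 J.
Energy delivered: (1800 mW m⁻²)(24.1e-4 m²)(5262 s) = 22.83 J.
Photons incident: 22.83 / 4.966e-19 = 4.597e19, i.e. 4.597e19/6.022e23 = 7.634e-5 mol.
Product formed: 0.720 × 7.634e-5 = 5.496e-5 mol.
Rate: 5.496e-5 / 5262 s = 1.0e-8 mol s⁻¹.

1.0e-8 mol s⁻¹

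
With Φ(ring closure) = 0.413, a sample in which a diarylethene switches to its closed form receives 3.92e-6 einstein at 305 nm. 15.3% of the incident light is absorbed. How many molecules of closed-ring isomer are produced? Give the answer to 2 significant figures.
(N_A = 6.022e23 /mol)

1.5e17 molecules

Photons absorbed: 0.153 × 3.92e-6 = 5.998e-7 mol.
Product: Φ × n_abs = 0.413 × 5.998e-7 = 2.477e-7 mol.
As a count: 2.477e-7 × 6.022e23 = 1.5e17.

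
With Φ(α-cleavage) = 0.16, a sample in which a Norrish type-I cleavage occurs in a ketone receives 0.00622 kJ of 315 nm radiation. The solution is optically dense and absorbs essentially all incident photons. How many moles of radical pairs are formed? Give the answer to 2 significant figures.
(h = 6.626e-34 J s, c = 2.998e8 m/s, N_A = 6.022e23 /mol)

2.6e-6 mol

Photon energy at 315 nm: hc/λ = (6.626e-34)(2.998e8)/(315e-9) = 6.306e-19 J.
Incident energy: 0.00622 kJ = 6.22 J.
Photons incident: 6.22 / 6.306e-19 = 9.864e18, i.e. 9.864e18/6.022e23 = 1.638e-5 mol.
Product: Φ × n_abs = 0.16 × 1.638e-5 = 2.621e-6 mol.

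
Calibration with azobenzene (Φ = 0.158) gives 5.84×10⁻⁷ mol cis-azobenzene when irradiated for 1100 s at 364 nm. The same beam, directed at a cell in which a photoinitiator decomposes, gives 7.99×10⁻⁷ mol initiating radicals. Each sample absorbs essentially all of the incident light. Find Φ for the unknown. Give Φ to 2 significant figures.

Photons absorbed by the actinometer: 5.84×10⁻⁷ / 0.158 = 3.696×10⁻⁶ mol.
Φ(unknown) = 7.99×10⁻⁷ / 3.696×10⁻⁶ = 0.22.

Φ = 0.22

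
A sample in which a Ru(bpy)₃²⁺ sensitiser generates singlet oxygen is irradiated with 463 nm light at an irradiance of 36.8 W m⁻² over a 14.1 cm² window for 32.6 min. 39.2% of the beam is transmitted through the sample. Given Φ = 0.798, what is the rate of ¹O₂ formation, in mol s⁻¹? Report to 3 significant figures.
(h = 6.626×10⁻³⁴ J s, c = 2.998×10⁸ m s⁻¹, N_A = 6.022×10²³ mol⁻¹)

Photon energy at 463 nm: hc/λ = (6.626×10⁻³⁴)(2.998×10⁸)/(463×10⁻⁹) = 4.290×10⁻¹⁹ J.
Energy delivered: (36.8 W m⁻²)(14.1×10⁻⁴ m²)(1956 s) = 101.5 J.
Photons incident: 101.5 / 4.290×10⁻¹⁹ = 2.366×10²⁰, i.e. 2.366×10²⁰/6.022×10²³ = 3.929×10⁻⁴ mol.
Fraction absorbed: 1 − 39.2/100 = 0.6080.
Photons absorbed: 0.6080 × 3.929×10⁻⁴ = 2.389×10⁻⁴ mol.
Product formed: 0.798 × 2.389×10⁻⁴ = 1.906×10⁻⁴ mol.
Rate: 1.906×10⁻⁴ / 1956 s = 9.74×10⁻⁸ mol s⁻¹.

9.74×10⁻⁸ mol s⁻¹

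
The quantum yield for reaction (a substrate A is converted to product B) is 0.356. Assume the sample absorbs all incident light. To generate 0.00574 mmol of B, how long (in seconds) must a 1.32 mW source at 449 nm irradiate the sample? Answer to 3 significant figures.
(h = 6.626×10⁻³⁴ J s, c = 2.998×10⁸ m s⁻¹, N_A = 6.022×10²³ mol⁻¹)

Product: 0.00574 mmol = 5.74×10⁻⁶ mol.
Photons that must be absorbed: 5.74×10⁻⁶ / 0.356 = 1.612×10⁻⁵ mol.
Photon energy: hc/λ = 4.424×10⁻¹⁹ J; per mole, 2.664×10⁵ J mol⁻¹.
Energy required: 1.612×10⁻⁵ × 2.664×10⁵ = 4.294 J.
Time: 4.294 J / 0.00132 W = 3250 s.

t ≈ 3250 s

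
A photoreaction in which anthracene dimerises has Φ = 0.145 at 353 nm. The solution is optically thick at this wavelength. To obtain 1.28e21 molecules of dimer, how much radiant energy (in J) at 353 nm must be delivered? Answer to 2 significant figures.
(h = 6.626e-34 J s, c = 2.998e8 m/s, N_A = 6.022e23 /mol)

Product: 1.28e21 / 6.022e23 = 0.002126 mol.
Photons that must be absorbed: 0.002126 / 0.145 = 0.01466 mol.
Photon energy: hc/λ = 5.627e-19 J; per mole, 3.389e5 J mol⁻¹.
Energy required: 0.01466 × 3.389e5 = 5000 J.

5000 J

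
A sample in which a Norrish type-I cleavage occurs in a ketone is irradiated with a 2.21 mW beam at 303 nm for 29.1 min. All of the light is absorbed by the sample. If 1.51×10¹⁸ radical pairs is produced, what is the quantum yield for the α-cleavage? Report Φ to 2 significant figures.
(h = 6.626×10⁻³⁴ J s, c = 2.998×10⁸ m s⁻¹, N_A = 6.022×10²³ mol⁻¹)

Φ = 0.26

Product: 1.51×10¹⁸ / 6.022×10²³ = 2.507×10⁻⁶ mol.
Photon energy at 303 nm: hc/λ = (6.626×10⁻³⁴)(2.998×10⁸)/(303×10⁻⁹) = 6.556×10⁻¹⁹ J.
Energy delivered: (2.21 mW)(1746 s) = 3.859 J.
Photons incident: 3.859 / 6.556×10⁻¹⁹ = 5.886×10¹⁸, i.e. 5.886×10¹⁸/6.022×10²³ = 9.774×10⁻⁶ mol.
Φ = 2.507×10⁻⁶ mol / 9.774×10⁻⁶ mol photons = 0.26.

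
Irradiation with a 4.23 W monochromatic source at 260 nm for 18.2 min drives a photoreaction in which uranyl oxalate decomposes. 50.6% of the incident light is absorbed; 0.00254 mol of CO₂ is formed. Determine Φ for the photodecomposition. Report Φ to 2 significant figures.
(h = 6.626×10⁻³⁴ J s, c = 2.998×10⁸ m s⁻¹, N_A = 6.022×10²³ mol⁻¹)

Φ = 0.50

Photon energy at 260 nm: hc/λ = (6.626×10⁻³⁴)(2.998×10⁸)/(260×10⁻⁹) = 7.640×10⁻¹⁹ J.
Energy delivered: (4.23 W)(1092 s) = 4619 J.
Photons incident: 4619 / 7.640×10⁻¹⁹ = 6.046×10²¹, i.e. 6.046×10²¹/6.022×10²³ = 0.01004 mol.
Photons absorbed: 0.506 × 0.01004 = 0.005080 mol.
Φ = 0.00254 mol / 0.005080 mol photons = 0.50.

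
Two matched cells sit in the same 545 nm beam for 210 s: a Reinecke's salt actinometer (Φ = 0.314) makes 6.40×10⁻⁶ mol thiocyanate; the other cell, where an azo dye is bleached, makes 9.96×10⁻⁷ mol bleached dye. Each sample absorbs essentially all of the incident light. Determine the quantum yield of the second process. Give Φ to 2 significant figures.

Φ = 0.049

Photons absorbed by the actinometer: 6.40×10⁻⁶ / 0.314 = 2.038×10⁻⁵ mol.
Φ(unknown) = 9.96×10⁻⁷ / 2.038×10⁻⁵ = 0.049.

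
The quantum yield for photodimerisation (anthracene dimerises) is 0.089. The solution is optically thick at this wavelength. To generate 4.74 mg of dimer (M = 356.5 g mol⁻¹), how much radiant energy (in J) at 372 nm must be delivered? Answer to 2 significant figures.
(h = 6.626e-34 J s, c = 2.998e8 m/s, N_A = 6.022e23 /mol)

48 J

Product: 4.74 mg / 356.5 g mol⁻¹ = 1.330e-5 mol.
Photons that must be absorbed: 1.330e-5 / 0.089 = 1.494e-4 mol.
Photon energy: hc/λ = 5.340e-19 J; per mole, 3.216e5 J mol⁻¹.
Energy required: 1.494e-4 × 3.216e5 = 48 J.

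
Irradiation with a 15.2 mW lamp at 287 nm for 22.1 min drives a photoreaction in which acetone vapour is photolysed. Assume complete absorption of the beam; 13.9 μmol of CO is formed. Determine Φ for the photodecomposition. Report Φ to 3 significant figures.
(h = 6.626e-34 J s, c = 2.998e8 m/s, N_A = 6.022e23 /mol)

Product: 13.9 μmol = 1.39e-5 mol.
Photon energy at 287 nm: hc/λ = (6.626e-34)(2.998e8)/(287e-9) = 6.922e-19 J.
Energy delivered: (15.2 mW)(1326 s) = 20.16 J.
Photons incident: 20.16 / 6.922e-19 = 2.912e19, i.e. 2.912e19/6.022e23 = 4.836e-5 mol.
Φ = 1.39e-5 mol / 4.836e-5 mol photons = 0.287.

Φ = 0.287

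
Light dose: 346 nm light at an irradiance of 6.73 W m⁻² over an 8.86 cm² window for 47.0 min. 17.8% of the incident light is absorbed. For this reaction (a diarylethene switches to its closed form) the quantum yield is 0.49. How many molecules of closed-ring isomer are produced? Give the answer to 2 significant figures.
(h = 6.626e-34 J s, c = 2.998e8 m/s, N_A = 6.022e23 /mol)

Photon energy at 346 nm: hc/λ = (6.626e-34)(2.998e8)/(346e-9) = 5.741e-19 J.
Energy delivered: (6.73 W m⁻²)(8.86e-4 m²)(2820 s) = 16.82 J.
Photons incident: 16.82 / 5.741e-19 = 2.930e19, i.e. 2.930e19/6.022e23 = 4.865e-5 mol.
Photons absorbed: 0.178 × 4.865e-5 = 8.660e-6 mol.
Product: Φ × n_abs = 0.49 × 8.660e-6 = 4.243e-6 mol.
As a count: 4.243e-6 × 6.022e23 = 2.6e18.

2.6e18 molecules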